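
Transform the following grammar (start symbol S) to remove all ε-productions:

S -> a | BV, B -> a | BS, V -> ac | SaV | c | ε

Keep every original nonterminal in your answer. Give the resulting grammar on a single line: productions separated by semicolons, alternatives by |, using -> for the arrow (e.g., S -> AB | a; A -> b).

Nullable set: {V}.
S -> BV: V nullable, giving B | BV.
Drop V -> ε.
V -> SaV: V nullable, giving Sa | SaV.
Unchanged (no nullable symbols): S -> a; B -> BS; B -> a; V -> ac; V -> c.

S -> B | a | BV; B -> a | BS; V -> c | Sa | ac | SaV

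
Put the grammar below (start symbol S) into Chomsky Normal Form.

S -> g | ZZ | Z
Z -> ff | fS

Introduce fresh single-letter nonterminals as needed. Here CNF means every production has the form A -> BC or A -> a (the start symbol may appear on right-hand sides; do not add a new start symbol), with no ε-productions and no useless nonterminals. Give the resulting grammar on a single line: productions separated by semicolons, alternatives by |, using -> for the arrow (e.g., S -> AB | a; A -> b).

No ε-productions.
After unit-elimination: S -> g | ZZ | fS | ff; Z -> fS | ff.
TERM: introduce A -> f and substitute in every rule of length ≥2.

S -> g | AA | AS | ZZ; A -> f; Z -> AA | AS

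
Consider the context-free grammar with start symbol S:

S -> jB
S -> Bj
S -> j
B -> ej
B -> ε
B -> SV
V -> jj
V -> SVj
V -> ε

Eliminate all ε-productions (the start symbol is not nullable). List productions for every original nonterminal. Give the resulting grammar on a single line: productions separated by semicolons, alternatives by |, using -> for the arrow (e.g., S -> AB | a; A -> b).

Nullable set: {B, V}.
S -> Bj: B nullable, giving Bj | j.
S -> jB: B nullable, giving j | jB.
Drop B -> ε.
B -> SV: V nullable, giving S | SV.
Drop V -> ε.
V -> SVj: V nullable, giving SVj | Sj.
Unchanged (no nullable symbols): S -> j; B -> ej; V -> jj.

S -> j | Bj | jB; B -> S | SV | ej; V -> Sj | jj | SVj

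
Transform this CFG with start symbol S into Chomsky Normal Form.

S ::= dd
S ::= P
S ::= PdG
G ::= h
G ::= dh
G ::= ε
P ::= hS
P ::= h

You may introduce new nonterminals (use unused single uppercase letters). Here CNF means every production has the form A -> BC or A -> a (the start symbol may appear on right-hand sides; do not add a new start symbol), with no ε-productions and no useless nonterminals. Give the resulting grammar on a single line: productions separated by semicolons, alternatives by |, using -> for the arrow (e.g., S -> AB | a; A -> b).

S -> h | AA | BS | PA | PC; A -> d; B -> h; C -> AG; G -> h | AB; P -> h | BS

Nullable: {G}; after ε-elimination: S -> P | Pd | dd | PdG; G -> h | dh; P -> h | hS.
After unit-elimination: S -> h | Pd | dd | hS | PdG; G -> h | dh; P -> h | hS.
TERM: introduce A -> d, B -> h and substitute in every rule of length ≥2.
BIN: S -> PAG becomes S -> PC, C -> AG.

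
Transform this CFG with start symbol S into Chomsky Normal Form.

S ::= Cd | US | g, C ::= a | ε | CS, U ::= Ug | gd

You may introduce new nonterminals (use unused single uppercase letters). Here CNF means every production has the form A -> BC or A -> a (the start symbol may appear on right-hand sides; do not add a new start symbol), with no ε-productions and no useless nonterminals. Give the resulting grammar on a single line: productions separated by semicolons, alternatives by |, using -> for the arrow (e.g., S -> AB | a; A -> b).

S -> d | g | CA | US; A -> d; B -> g; C -> a | d | g | CA | CS | US; U -> BA | UB

Nullable: {C}; after ε-elimination: S -> d | g | Cd | US; C -> S | a | CS; U -> Ug | gd.
After unit-elimination: S -> d | g | Cd | US; C -> a | d | g | CS | Cd | US; U -> Ug | gd.
TERM: introduce A -> d, B -> g and substitute in every rule of length ≥2.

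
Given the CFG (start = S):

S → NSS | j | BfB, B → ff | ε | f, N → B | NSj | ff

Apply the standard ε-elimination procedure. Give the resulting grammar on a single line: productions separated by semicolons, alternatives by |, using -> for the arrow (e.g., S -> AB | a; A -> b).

S -> f | j | Bf | SS | fB | BfB | NSS; B -> f | ff; N -> B | Sj | ff | NSj

Nullable set: {B, N}.
S -> BfB: B, B nullable, giving Bf | BfB | f | fB.
S -> NSS: N nullable, giving NSS | SS.
Drop B -> ε.
N -> B: B nullable, giving B.
N -> NSj: N nullable, giving NSj | Sj.
Unchanged (no nullable symbols): S -> j; B -> f; B -> ff; N -> ff.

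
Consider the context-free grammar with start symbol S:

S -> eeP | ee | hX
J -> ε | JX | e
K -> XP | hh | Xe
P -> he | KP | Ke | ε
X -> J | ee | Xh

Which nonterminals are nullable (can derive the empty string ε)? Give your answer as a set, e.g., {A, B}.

{J, K, P, X}

Directly nullable (have an ε-rule): {J, P}.
X is nullable via X -> J (every symbol on the right is already known nullable).
K is nullable via K -> XP (every symbol on the right is already known nullable).
Not nullable: S — each has a terminal in every rule's right-hand side or depends on a non-nullable symbol.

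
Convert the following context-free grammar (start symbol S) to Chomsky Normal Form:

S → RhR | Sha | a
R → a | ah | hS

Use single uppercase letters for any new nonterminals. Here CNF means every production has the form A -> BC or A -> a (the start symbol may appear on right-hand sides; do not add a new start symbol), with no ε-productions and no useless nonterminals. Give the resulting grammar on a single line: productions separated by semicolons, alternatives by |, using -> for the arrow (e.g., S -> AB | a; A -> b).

No ε-productions.
No unit productions to eliminate.
TERM: introduce A -> a, B -> h and substitute in every rule of length ≥2.
BIN: S -> RBR becomes S -> RC, C -> BR; S -> SBA becomes S -> SD, D -> BA.

S -> a | RC | SD; A -> a; B -> h; C -> BR; D -> BA; R -> a | AB | BS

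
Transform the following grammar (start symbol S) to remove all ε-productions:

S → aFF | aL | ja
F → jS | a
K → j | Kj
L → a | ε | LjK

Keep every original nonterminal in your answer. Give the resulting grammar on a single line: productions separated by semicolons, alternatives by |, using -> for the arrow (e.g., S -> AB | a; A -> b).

Nullable set: {L}.
S -> aL: L nullable, giving a | aL.
Drop L -> ε.
L -> LjK: L nullable, giving LjK | jK.
Unchanged (no nullable symbols): S -> aFF; S -> ja; F -> a; F -> jS; K -> Kj; K -> j; L -> a.

S -> a | aL | ja | aFF; F -> a | jS; K -> j | Kj; L -> a | jK | LjK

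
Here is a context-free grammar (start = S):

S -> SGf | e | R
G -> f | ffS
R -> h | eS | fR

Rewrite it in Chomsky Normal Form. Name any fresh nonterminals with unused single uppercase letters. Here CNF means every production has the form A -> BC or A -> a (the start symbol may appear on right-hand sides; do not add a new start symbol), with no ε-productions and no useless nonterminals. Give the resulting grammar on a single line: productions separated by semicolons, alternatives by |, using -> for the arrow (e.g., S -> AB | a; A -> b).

No ε-productions.
After unit-elimination: S -> e | h | eS | fR | SGf; G -> f | ffS; R -> h | eS | fR.
TERM: introduce B -> e, A -> f and substitute in every rule of length ≥2.
BIN: G -> AAS becomes G -> AC, C -> AS; S -> SGA becomes S -> SD, D -> GA.

S -> e | h | AR | BS | SD; A -> f; B -> e; C -> AS; D -> GA; G -> f | AC; R -> h | AR | BS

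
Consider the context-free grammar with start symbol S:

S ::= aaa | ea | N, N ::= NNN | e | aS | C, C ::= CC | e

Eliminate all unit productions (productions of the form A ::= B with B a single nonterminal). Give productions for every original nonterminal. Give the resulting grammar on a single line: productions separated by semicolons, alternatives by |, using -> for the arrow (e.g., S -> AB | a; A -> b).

Unit productions: N->C, S->N.
Unit pairs (A ⇒* B via units): (N,C), (S,C), (S,N).
S: inherits non-unit rules of {C, N, S} → CC | NNN | aS | aaa | e | ea.
C: inherits non-unit rules of {C} → CC | e.
N: inherits non-unit rules of {C, N} → CC | NNN | aS | e.

S -> e | CC | aS | ea | NNN | aaa; C -> e | CC; N -> e | CC | aS | NNN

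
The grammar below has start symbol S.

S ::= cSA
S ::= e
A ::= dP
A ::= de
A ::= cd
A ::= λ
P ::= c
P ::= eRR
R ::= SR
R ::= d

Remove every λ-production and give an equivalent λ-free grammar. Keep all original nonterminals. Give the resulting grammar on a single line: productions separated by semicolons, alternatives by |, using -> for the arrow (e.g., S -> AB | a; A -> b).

S -> e | cS | cSA; A -> cd | dP | de; P -> c | eRR; R -> d | SR

Nullable set: {A}.
S -> cSA: A nullable, giving cS | cSA.
Drop A -> λ.
Unchanged (no nullable symbols): S -> e; A -> cd; A -> dP; A -> de; P -> c; P -> eRR; R -> SR; R -> d.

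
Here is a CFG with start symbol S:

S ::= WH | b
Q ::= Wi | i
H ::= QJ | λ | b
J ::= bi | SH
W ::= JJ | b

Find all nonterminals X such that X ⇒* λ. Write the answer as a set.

Directly nullable (have an ε-rule): {H}.
Not nullable: J, Q, S, W — each has a terminal in every rule's right-hand side or depends on a non-nullable symbol.

{H}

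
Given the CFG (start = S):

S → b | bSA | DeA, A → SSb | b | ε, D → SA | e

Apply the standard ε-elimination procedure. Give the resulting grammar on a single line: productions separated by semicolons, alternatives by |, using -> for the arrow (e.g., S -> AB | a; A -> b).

Nullable set: {A}.
S -> DeA: A nullable, giving De | DeA.
S -> bSA: A nullable, giving bS | bSA.
Drop A -> ε.
D -> SA: A nullable, giving S | SA.
Unchanged (no nullable symbols): S -> b; A -> SSb; A -> b; D -> e.

S -> b | De | bS | DeA | bSA; A -> b | SSb; D -> S | e | SA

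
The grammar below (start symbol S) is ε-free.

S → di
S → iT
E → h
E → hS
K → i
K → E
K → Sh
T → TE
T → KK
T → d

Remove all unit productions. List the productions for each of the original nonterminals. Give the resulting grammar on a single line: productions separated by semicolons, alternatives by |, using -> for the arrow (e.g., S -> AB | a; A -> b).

S -> di | iT; E -> h | hS; K -> h | i | Sh | hS; T -> d | KK | TE

Unit productions: K->E.
Unit pairs (A ⇒* B via units): (K,E).
S: inherits non-unit rules of {S} → di | iT.
E: inherits non-unit rules of {E} → h | hS.
K: inherits non-unit rules of {E, K} → Sh | h | hS | i.
T: inherits non-unit rules of {T} → KK | TE | d.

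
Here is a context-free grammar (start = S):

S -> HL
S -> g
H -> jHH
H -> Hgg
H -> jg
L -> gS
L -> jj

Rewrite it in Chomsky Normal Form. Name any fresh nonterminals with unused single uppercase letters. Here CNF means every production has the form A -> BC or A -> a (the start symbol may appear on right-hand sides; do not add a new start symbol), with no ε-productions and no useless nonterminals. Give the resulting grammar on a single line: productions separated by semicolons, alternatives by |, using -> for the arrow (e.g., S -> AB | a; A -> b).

No ε-productions.
No unit productions to eliminate.
TERM: introduce A -> g, B -> j and substitute in every rule of length ≥2.
BIN: H -> BHH becomes H -> BC, C -> HH; H -> HAA becomes H -> HD, D -> AA.

S -> g | HL; A -> g; B -> j; C -> HH; D -> AA; H -> BA | BC | HD; L -> AS | BB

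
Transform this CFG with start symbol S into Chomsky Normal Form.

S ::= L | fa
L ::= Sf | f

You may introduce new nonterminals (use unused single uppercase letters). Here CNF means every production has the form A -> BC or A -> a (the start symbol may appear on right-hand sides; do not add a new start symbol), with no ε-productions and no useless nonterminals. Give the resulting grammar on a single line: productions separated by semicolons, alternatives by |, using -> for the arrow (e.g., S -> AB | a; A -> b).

S -> f | AB | SA; A -> f; B -> a

No ε-productions.
After unit-elimination: S -> f | Sf | fa; L -> f | Sf.
TERM: introduce B -> a, A -> f and substitute in every rule of length ≥2.
Drop unreachable/unproductive: L.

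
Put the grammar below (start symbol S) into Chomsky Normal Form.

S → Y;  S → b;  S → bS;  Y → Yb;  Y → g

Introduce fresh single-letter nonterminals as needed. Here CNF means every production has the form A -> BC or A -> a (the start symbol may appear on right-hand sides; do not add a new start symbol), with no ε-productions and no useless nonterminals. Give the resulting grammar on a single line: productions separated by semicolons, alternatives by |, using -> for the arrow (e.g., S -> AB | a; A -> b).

No ε-productions.
After unit-elimination: S -> b | g | Yb | bS; Y -> g | Yb.
TERM: introduce A -> b and substitute in every rule of length ≥2.

S -> b | g | AS | YA; A -> b; Y -> g | YA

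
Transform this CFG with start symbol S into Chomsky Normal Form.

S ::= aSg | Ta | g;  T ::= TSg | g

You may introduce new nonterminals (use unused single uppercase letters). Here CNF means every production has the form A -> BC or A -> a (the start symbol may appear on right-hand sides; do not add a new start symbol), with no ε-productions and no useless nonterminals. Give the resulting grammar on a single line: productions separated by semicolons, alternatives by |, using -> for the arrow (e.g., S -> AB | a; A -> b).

No ε-productions.
No unit productions to eliminate.
TERM: introduce A -> a, B -> g and substitute in every rule of length ≥2.
BIN: S -> ASB becomes S -> AC, C -> SB; T -> TSB becomes T -> TD, D -> SB.

S -> g | AC | TA; A -> a; B -> g; C -> SB; D -> SB; T -> g | TD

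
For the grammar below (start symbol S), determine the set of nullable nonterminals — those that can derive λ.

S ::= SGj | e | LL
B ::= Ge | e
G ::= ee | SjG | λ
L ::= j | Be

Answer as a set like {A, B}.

Directly nullable (have an ε-rule): {G}.
Not nullable: B, L, S — each has a terminal in every rule's right-hand side or depends on a non-nullable symbol.

{G}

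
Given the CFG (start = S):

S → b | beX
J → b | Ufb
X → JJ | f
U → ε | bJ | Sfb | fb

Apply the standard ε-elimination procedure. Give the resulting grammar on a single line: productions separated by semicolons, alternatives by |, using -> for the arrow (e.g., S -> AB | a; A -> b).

S -> b | beX; J -> b | fb | Ufb; U -> bJ | fb | Sfb; X -> f | JJ

Nullable set: {U}.
J -> Ufb: U nullable, giving Ufb | fb.
Drop U -> ε.
Unchanged (no nullable symbols): S -> b; S -> beX; J -> b; U -> Sfb; U -> bJ; U -> fb; X -> JJ; X -> f.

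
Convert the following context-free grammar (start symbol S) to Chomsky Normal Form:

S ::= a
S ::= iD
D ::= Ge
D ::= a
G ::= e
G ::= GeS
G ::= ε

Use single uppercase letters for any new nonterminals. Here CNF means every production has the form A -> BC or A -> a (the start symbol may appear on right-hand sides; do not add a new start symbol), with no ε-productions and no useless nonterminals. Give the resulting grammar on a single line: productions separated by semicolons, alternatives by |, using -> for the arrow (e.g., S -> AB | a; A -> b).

S -> a | BD; A -> e; B -> i; C -> AS; D -> a | e | GA; G -> e | AS | GC

Nullable: {G}; after ε-elimination: S -> a | iD; D -> a | e | Ge; G -> e | eS | GeS.
No unit productions to eliminate.
TERM: introduce A -> e, B -> i and substitute in every rule of length ≥2.
BIN: G -> GAS becomes G -> GC, C -> AS.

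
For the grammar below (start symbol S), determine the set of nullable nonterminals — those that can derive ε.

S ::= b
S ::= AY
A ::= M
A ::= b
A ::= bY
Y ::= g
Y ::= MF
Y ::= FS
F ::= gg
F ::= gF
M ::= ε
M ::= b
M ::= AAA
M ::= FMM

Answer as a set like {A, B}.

{A, M}

Directly nullable (have an ε-rule): {M}.
A is nullable via A -> M (every symbol on the right is already known nullable).
Not nullable: F, S, Y — each has a terminal in every rule's right-hand side or depends on a non-nullable symbol.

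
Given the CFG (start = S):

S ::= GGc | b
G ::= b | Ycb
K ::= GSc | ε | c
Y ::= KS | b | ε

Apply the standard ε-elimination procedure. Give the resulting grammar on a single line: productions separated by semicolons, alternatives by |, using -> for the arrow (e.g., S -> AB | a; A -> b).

S -> b | GGc; G -> b | cb | Ycb; K -> c | GSc; Y -> S | b | KS

Nullable set: {K, Y}.
G -> Ycb: Y nullable, giving Ycb | cb.
Drop K -> ε.
Drop Y -> ε.
Y -> KS: K nullable, giving KS | S.
Unchanged (no nullable symbols): S -> GGc; S -> b; G -> b; K -> GSc; K -> c; Y -> b.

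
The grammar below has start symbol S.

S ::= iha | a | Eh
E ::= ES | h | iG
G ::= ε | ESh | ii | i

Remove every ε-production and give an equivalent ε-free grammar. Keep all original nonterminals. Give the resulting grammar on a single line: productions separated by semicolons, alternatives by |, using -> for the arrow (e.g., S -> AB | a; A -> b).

Nullable set: {G}.
E -> iG: G nullable, giving i | iG.
Drop G -> ε.
Unchanged (no nullable symbols): S -> Eh; S -> a; S -> iha; E -> ES; E -> h; G -> ESh; G -> i; G -> ii.

S -> a | Eh | iha; E -> h | i | ES | iG; G -> i | ii | ESh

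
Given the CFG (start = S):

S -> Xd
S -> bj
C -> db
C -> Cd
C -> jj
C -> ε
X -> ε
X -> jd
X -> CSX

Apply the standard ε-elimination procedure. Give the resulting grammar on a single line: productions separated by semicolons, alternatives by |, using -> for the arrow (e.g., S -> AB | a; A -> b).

Nullable set: {C, X}.
S -> Xd: X nullable, giving Xd | d.
Drop C -> ε.
C -> Cd: C nullable, giving Cd | d.
Drop X -> ε.
X -> CSX: C, X nullable, giving CS | CSX | S | SX.
Unchanged (no nullable symbols): S -> bj; C -> db; C -> jj; X -> jd.

S -> d | Xd | bj; C -> d | Cd | db | jj; X -> S | CS | SX | jd | CSX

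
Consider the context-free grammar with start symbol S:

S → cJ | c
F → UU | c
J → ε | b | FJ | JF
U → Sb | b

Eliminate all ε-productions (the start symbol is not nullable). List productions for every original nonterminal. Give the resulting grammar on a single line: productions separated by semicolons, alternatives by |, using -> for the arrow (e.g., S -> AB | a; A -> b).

S -> c | cJ; F -> c | UU; J -> F | b | FJ | JF; U -> b | Sb

Nullable set: {J}.
S -> cJ: J nullable, giving c | cJ.
Drop J -> ε.
J -> FJ: J nullable, giving F | FJ.
J -> JF: J nullable, giving F | JF.
Unchanged (no nullable symbols): S -> c; F -> UU; F -> c; J -> b; U -> Sb; U -> b.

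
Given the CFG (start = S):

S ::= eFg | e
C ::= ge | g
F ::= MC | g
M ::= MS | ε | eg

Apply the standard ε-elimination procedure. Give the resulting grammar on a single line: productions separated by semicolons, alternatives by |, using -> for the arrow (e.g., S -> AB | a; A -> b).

Nullable set: {M}.
F -> MC: M nullable, giving C | MC.
Drop M -> ε.
M -> MS: M nullable, giving MS | S.
Unchanged (no nullable symbols): S -> e; S -> eFg; C -> g; C -> ge; F -> g; M -> eg.

S -> e | eFg; C -> g | ge; F -> C | g | MC; M -> S | MS | eg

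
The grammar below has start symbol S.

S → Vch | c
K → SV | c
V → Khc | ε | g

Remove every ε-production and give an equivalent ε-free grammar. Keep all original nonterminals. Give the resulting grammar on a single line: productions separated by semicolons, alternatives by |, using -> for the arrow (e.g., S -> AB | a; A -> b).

S -> c | ch | Vch; K -> S | c | SV; V -> g | Khc

Nullable set: {V}.
S -> Vch: V nullable, giving Vch | ch.
K -> SV: V nullable, giving S | SV.
Drop V -> ε.
Unchanged (no nullable symbols): S -> c; K -> c; V -> Khc; V -> g.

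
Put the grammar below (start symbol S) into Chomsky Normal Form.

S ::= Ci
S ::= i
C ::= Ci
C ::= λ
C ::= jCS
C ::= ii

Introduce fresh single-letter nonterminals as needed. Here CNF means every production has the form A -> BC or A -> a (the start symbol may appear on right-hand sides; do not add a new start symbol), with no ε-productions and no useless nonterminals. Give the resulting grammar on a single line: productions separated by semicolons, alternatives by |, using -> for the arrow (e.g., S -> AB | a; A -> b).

Nullable: {C}; after ε-elimination: S -> i | Ci; C -> i | Ci | ii | jS | jCS.
No unit productions to eliminate.
TERM: introduce A -> i, B -> j and substitute in every rule of length ≥2.
BIN: C -> BCS becomes C -> BD, D -> CS.

S -> i | CA; A -> i; B -> j; C -> i | AA | BD | BS | CA; D -> CS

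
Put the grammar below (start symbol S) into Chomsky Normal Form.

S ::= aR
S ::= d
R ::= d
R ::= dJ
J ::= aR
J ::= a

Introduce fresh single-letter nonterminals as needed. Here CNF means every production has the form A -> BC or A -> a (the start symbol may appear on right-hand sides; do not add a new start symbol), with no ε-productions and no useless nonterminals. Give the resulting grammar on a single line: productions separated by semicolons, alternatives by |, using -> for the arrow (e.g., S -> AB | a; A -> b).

S -> d | AR; A -> a; B -> d; J -> a | AR; R -> d | BJ

No ε-productions.
No unit productions to eliminate.
TERM: introduce A -> a, B -> d and substitute in every rule of length ≥2.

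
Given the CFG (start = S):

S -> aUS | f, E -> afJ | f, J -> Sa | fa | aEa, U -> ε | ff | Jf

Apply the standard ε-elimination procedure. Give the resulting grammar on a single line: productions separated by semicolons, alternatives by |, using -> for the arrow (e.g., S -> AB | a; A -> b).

S -> f | aS | aUS; E -> f | afJ; J -> Sa | fa | aEa; U -> Jf | ff

Nullable set: {U}.
S -> aUS: U nullable, giving aS | aUS.
Drop U -> ε.
Unchanged (no nullable symbols): S -> f; E -> afJ; E -> f; J -> Sa; J -> aEa; J -> fa; U -> Jf; U -> ff.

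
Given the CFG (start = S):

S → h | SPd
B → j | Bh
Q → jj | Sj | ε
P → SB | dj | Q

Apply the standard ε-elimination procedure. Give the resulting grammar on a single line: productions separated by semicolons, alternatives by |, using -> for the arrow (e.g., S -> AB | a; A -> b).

S -> h | Sd | SPd; B -> j | Bh; P -> Q | SB | dj; Q -> Sj | jj

Nullable set: {P, Q}.
S -> SPd: P nullable, giving SPd | Sd.
P -> Q: Q nullable, giving Q.
Drop Q -> ε.
Unchanged (no nullable symbols): S -> h; B -> Bh; B -> j; P -> SB; P -> dj; Q -> Sj; Q -> jj.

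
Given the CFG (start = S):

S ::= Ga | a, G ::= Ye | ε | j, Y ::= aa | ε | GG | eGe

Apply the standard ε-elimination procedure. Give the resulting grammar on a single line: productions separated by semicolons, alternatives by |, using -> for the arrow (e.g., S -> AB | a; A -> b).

S -> a | Ga; G -> e | j | Ye; Y -> G | GG | aa | ee | eGe

Nullable set: {G, Y}.
S -> Ga: G nullable, giving Ga | a.
Drop G -> ε.
G -> Ye: Y nullable, giving Ye | e.
Drop Y -> ε.
Y -> GG: G, G nullable, giving G | GG.
Y -> eGe: G nullable, giving eGe | ee.
Unchanged (no nullable symbols): S -> a; G -> j; Y -> aa.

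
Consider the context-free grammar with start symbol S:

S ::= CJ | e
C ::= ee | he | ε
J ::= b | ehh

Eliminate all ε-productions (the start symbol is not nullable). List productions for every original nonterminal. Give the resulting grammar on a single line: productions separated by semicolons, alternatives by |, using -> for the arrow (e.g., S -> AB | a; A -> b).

S -> J | e | CJ; C -> ee | he; J -> b | ehh

Nullable set: {C}.
S -> CJ: C nullable, giving CJ | J.
Drop C -> ε.
Unchanged (no nullable symbols): S -> e; C -> ee; C -> he; J -> b; J -> ehh.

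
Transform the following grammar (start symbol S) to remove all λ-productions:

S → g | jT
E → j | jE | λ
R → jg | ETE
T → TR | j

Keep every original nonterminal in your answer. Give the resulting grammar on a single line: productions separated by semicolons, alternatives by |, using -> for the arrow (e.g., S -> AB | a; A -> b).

S -> g | jT; E -> j | jE; R -> T | ET | TE | jg | ETE; T -> j | TR

Nullable set: {E}.
Drop E -> λ.
E -> jE: E nullable, giving j | jE.
R -> ETE: E, E nullable, giving ET | ETE | T | TE.
Unchanged (no nullable symbols): S -> g; S -> jT; E -> j; R -> jg; T -> TR; T -> j.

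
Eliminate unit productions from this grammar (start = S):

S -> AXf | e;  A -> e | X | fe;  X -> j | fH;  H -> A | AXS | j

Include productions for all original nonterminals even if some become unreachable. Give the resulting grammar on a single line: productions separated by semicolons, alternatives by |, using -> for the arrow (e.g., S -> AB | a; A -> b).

Unit productions: A->X, H->A.
Unit pairs (A ⇒* B via units): (A,X), (H,A), (H,X).
S: inherits non-unit rules of {S} → AXf | e.
A: inherits non-unit rules of {A, X} → e | fH | fe | j.
H: inherits non-unit rules of {A, H, X} → AXS | e | fH | fe | j.
X: inherits non-unit rules of {X} → fH | j.

S -> e | AXf; A -> e | j | fH | fe; H -> e | j | fH | fe | AXS; X -> j | fH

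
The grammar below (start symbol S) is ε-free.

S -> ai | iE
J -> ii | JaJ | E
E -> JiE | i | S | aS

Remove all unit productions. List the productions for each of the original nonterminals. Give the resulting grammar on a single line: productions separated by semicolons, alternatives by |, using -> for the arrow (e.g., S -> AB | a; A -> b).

S -> ai | iE; E -> i | aS | ai | iE | JiE; J -> i | aS | ai | iE | ii | JaJ | JiE

Unit productions: E->S, J->E.
Unit pairs (A ⇒* B via units): (E,S), (J,E), (J,S).
S: inherits non-unit rules of {S} → ai | iE.
E: inherits non-unit rules of {E, S} → JiE | aS | ai | i | iE.
J: inherits non-unit rules of {E, J, S} → JaJ | JiE | aS | ai | i | iE | ii.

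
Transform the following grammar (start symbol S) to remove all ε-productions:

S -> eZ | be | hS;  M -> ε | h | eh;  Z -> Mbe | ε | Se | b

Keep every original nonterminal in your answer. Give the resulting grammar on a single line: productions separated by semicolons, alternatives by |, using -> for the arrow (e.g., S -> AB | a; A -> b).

Nullable set: {M, Z}.
S -> eZ: Z nullable, giving e | eZ.
Drop M -> ε.
Drop Z -> ε.
Z -> Mbe: M nullable, giving Mbe | be.
Unchanged (no nullable symbols): S -> be; S -> hS; M -> eh; M -> h; Z -> Se; Z -> b.

S -> e | be | eZ | hS; M -> h | eh; Z -> b | Se | be | Mbe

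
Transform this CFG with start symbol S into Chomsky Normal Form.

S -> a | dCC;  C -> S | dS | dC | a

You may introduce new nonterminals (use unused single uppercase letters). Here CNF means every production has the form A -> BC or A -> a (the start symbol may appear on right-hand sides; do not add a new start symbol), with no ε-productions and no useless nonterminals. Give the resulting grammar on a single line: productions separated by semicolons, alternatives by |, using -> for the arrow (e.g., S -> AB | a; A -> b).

S -> a | AD; A -> d; B -> CC; C -> a | AB | AC | AS; D -> CC

No ε-productions.
After unit-elimination: S -> a | dCC; C -> a | dC | dS | dCC.
TERM: introduce A -> d and substitute in every rule of length ≥2.
BIN: C -> ACC becomes C -> AB, B -> CC; S -> ACC becomes S -> AD, D -> CC.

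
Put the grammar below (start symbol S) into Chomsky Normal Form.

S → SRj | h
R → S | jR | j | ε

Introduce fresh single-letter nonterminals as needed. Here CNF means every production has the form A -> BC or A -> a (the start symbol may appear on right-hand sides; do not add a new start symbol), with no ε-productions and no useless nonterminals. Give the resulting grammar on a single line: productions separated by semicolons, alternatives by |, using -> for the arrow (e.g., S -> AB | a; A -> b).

S -> h | SA | SC; A -> j; B -> RA; C -> RA; R -> h | j | AR | SA | SB

Nullable: {R}; after ε-elimination: S -> h | Sj | SRj; R -> S | j | jR.
After unit-elimination: S -> h | Sj | SRj; R -> h | j | Sj | jR | SRj.
TERM: introduce A -> j and substitute in every rule of length ≥2.
BIN: R -> SRA becomes R -> SB, B -> RA; S -> SRA becomes S -> SC, C -> RA.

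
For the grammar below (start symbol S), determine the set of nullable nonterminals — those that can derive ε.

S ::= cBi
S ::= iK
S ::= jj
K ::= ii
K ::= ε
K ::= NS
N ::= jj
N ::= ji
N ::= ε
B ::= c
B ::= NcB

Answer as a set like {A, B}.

Directly nullable (have an ε-rule): {K, N}.
Not nullable: B, S — each has a terminal in every rule's right-hand side or depends on a non-nullable symbol.

{K, N}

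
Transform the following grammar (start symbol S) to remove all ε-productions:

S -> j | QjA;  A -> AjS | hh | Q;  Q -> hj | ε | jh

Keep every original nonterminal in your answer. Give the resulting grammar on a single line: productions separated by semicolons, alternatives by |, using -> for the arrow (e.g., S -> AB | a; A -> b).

Nullable set: {A, Q}.
S -> QjA: Q, A nullable, giving Qj | QjA | j | jA.
A -> AjS: A nullable, giving AjS | jS.
A -> Q: Q nullable, giving Q.
Drop Q -> ε.
Unchanged (no nullable symbols): S -> j; A -> hh; Q -> hj; Q -> jh.

S -> j | Qj | jA | QjA; A -> Q | hh | jS | AjS; Q -> hj | jh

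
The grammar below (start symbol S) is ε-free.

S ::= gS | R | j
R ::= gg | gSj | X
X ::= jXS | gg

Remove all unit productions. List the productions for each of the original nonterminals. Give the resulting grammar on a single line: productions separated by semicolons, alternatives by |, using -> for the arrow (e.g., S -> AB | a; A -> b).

Unit productions: R->X, S->R.
Unit pairs (A ⇒* B via units): (R,X), (S,R), (S,X).
S: inherits non-unit rules of {R, S, X} → gS | gSj | gg | j | jXS.
R: inherits non-unit rules of {R, X} → gSj | gg | jXS.
X: inherits non-unit rules of {X} → gg | jXS.

S -> j | gS | gg | gSj | jXS; R -> gg | gSj | jXS; X -> gg | jXS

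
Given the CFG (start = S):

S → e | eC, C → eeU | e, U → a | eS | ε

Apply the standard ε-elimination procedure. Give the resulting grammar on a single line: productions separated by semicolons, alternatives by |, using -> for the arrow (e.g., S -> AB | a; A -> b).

S -> e | eC; C -> e | ee | eeU; U -> a | eS

Nullable set: {U}.
C -> eeU: U nullable, giving ee | eeU.
Drop U -> ε.
Unchanged (no nullable symbols): S -> e; S -> eC; C -> e; U -> a; U -> eS.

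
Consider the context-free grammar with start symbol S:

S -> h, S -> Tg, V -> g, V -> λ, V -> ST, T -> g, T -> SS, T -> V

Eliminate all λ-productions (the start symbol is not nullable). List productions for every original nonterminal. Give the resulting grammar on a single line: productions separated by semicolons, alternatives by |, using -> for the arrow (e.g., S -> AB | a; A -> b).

S -> g | h | Tg; T -> V | g | SS; V -> S | g | ST

Nullable set: {T, V}.
S -> Tg: T nullable, giving Tg | g.
T -> V: V nullable, giving V.
Drop V -> λ.
V -> ST: T nullable, giving S | ST.
Unchanged (no nullable symbols): S -> h; T -> SS; T -> g; V -> g.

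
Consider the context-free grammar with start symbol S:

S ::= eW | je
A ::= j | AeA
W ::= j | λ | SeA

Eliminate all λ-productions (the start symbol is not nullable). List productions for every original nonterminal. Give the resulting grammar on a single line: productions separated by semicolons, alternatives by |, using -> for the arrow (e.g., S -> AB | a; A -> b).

Nullable set: {W}.
S -> eW: W nullable, giving e | eW.
Drop W -> λ.
Unchanged (no nullable symbols): S -> je; A -> AeA; A -> j; W -> SeA; W -> j.

S -> e | eW | je; A -> j | AeA; W -> j | SeA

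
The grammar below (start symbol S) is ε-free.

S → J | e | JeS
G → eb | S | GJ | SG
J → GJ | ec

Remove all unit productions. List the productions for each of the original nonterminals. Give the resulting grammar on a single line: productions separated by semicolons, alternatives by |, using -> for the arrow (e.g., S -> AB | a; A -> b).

Unit productions: G->S, S->J.
Unit pairs (A ⇒* B via units): (G,J), (G,S), (S,J).
S: inherits non-unit rules of {J, S} → GJ | JeS | e | ec.
G: inherits non-unit rules of {G, J, S} → GJ | JeS | SG | e | eb | ec.
J: inherits non-unit rules of {J} → GJ | ec.

S -> e | GJ | ec | JeS; G -> e | GJ | SG | eb | ec | JeS; J -> GJ | ec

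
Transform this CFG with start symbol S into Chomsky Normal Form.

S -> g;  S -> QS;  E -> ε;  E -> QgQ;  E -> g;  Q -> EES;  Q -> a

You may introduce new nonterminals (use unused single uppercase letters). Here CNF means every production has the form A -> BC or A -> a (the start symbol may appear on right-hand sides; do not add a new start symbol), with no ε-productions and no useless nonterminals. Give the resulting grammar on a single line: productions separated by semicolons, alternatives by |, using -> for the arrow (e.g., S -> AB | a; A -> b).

S -> g | QS; A -> g; B -> AQ; C -> ES; E -> g | QB; Q -> a | g | EC | ES | QS

Nullable: {E}; after ε-elimination: S -> g | QS; E -> g | QgQ; Q -> S | a | ES | EES.
After unit-elimination: S -> g | QS; E -> g | QgQ; Q -> a | g | ES | QS | EES.
TERM: introduce A -> g and substitute in every rule of length ≥2.
BIN: E -> QAQ becomes E -> QB, B -> AQ; Q -> EES becomes Q -> EC, C -> ES.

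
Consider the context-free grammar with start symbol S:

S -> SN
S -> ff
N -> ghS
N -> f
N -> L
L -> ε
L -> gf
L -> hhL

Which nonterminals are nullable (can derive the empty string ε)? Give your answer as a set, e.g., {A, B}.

{L, N}

Directly nullable (have an ε-rule): {L}.
N is nullable via N -> L (every symbol on the right is already known nullable).
Not nullable: S — each has a terminal in every rule's right-hand side or depends on a non-nullable symbol.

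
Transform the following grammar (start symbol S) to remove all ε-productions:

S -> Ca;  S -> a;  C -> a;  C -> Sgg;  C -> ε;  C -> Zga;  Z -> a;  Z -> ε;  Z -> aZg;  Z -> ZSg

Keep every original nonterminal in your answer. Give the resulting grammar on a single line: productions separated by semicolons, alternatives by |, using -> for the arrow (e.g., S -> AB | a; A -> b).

Nullable set: {C, Z}.
S -> Ca: C nullable, giving Ca | a.
Drop C -> ε.
C -> Zga: Z nullable, giving Zga | ga.
Drop Z -> ε.
Z -> ZSg: Z nullable, giving Sg | ZSg.
Z -> aZg: Z nullable, giving aZg | ag.
Unchanged (no nullable symbols): S -> a; C -> Sgg; C -> a; Z -> a.

S -> a | Ca; C -> a | ga | Sgg | Zga; Z -> a | Sg | ag | ZSg | aZg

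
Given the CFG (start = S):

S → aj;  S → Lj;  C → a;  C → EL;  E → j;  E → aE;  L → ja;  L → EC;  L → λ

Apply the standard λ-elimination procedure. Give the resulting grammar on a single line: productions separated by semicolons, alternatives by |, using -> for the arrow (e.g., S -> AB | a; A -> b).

S -> j | Lj | aj; C -> E | a | EL; E -> j | aE; L -> EC | ja

Nullable set: {L}.
S -> Lj: L nullable, giving Lj | j.
C -> EL: L nullable, giving E | EL.
Drop L -> λ.
Unchanged (no nullable symbols): S -> aj; C -> a; E -> aE; E -> j; L -> EC; L -> ja.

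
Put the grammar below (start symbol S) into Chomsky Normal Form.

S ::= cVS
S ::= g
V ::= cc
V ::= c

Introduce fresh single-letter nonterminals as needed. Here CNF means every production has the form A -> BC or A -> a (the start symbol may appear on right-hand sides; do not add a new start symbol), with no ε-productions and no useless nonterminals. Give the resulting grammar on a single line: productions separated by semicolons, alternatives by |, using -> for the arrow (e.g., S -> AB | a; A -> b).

S -> g | AB; A -> c; B -> VS; V -> c | AA

No ε-productions.
No unit productions to eliminate.
TERM: introduce A -> c and substitute in every rule of length ≥2.
BIN: S -> AVS becomes S -> AB, B -> VS.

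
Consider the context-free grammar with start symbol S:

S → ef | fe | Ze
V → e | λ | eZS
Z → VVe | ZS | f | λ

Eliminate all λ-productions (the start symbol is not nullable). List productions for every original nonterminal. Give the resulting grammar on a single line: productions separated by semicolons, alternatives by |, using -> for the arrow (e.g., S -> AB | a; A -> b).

S -> e | Ze | ef | fe; V -> e | eS | eZS; Z -> S | e | f | Ve | ZS | VVe

Nullable set: {V, Z}.
S -> Ze: Z nullable, giving Ze | e.
Drop V -> λ.
V -> eZS: Z nullable, giving eS | eZS.
Drop Z -> λ.
Z -> VVe: V, V nullable, giving VVe | Ve | e.
Z -> ZS: Z nullable, giving S | ZS.
Unchanged (no nullable symbols): S -> ef; S -> fe; V -> e; Z -> f.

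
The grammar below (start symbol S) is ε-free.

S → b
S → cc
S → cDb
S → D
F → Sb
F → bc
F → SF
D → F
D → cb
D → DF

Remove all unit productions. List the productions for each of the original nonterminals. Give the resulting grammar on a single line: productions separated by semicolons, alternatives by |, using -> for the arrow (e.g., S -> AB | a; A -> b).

S -> b | DF | SF | Sb | bc | cb | cc | cDb; D -> DF | SF | Sb | bc | cb; F -> SF | Sb | bc

Unit productions: D->F, S->D.
Unit pairs (A ⇒* B via units): (D,F), (S,D), (S,F).
S: inherits non-unit rules of {D, F, S} → DF | SF | Sb | b | bc | cDb | cb | cc.
D: inherits non-unit rules of {D, F} → DF | SF | Sb | bc | cb.
F: inherits non-unit rules of {F} → SF | Sb | bc.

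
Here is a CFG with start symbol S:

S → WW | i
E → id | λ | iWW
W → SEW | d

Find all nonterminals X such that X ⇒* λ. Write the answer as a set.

Directly nullable (have an ε-rule): {E}.
Not nullable: S, W — each has a terminal in every rule's right-hand side or depends on a non-nullable symbol.

{E}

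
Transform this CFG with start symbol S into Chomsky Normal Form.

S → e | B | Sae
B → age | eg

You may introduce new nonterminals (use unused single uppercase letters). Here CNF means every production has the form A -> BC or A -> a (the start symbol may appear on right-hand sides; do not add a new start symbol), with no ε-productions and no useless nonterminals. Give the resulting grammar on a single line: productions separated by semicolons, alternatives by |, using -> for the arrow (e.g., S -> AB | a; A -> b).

No ε-productions.
After unit-elimination: S -> e | eg | Sae | age; B -> eg | age.
TERM: introduce A -> a, D -> e, C -> g and substitute in every rule of length ≥2.
BIN: B -> ACD becomes B -> AE, E -> CD; S -> ACD becomes S -> AF, F -> CD; S -> SAD becomes S -> SG, G -> AD.
Drop unreachable/unproductive: B.

S -> e | AF | DC | SG; A -> a; C -> g; D -> e; F -> CD; G -> AD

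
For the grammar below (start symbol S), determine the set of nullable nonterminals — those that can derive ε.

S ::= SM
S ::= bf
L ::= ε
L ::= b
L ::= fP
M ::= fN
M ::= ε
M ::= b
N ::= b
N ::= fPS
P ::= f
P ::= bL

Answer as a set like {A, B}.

{L, M}

Directly nullable (have an ε-rule): {L, M}.
Not nullable: N, P, S — each has a terminal in every rule's right-hand side or depends on a non-nullable symbol.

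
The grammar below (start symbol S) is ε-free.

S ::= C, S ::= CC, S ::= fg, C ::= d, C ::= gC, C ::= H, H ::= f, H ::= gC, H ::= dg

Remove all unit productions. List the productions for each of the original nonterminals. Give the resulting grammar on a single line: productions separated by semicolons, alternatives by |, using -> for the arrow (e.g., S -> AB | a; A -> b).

Unit productions: C->H, S->C.
Unit pairs (A ⇒* B via units): (C,H), (S,C), (S,H).
S: inherits non-unit rules of {C, H, S} → CC | d | dg | f | fg | gC.
C: inherits non-unit rules of {C, H} → d | dg | f | gC.
H: inherits non-unit rules of {H} → dg | f | gC.

S -> d | f | CC | dg | fg | gC; C -> d | f | dg | gC; H -> f | dg | gC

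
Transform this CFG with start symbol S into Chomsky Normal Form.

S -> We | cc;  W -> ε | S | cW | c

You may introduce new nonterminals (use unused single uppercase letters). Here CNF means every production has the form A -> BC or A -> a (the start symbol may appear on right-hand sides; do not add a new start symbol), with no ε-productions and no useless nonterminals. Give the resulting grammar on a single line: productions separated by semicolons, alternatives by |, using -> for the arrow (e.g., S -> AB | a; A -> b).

Nullable: {W}; after ε-elimination: S -> e | We | cc; W -> S | c | cW.
After unit-elimination: S -> e | We | cc; W -> c | e | We | cW | cc.
TERM: introduce B -> c, A -> e and substitute in every rule of length ≥2.

S -> e | BB | WA; A -> e; B -> c; W -> c | e | BB | BW | WA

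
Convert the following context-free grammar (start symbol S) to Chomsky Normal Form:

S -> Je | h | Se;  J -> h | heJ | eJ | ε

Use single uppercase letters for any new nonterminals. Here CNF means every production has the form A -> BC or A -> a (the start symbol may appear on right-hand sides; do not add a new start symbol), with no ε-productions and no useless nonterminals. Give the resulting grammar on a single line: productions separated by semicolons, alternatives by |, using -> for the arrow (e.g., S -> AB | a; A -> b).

S -> e | h | JA | SA; A -> e; B -> h; C -> AJ; J -> e | h | AJ | BA | BC

Nullable: {J}; after ε-elimination: S -> e | h | Je | Se; J -> e | h | eJ | he | heJ.
No unit productions to eliminate.
TERM: introduce A -> e, B -> h and substitute in every rule of length ≥2.
BIN: J -> BAJ becomes J -> BC, C -> AJ.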